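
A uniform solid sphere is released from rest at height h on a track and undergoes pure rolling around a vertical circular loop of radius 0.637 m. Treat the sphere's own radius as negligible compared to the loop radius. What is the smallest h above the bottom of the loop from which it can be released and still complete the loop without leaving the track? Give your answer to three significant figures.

h_min ≈ 1.72 m

The moment of inertia is (2/5)MR², giving k ≡ I/(MR²) = 0.4.
At the top of the loop, the minimum-contact condition is Mg = Mv_top²/r, so v_top² = gr.
With ω = v/R, the kinetic energy at speed v is ½(1+k)Mv² = (7/10)Mv².
Energy conservation from release (height h) to the top (height 2r): Mgh = Mg(2r) + (7/10)M·gr.
Thus h_min = 2r + (1+k)r/2 = r(2 + 1.4/2) = 0.637 × 2.7 ≈ 1.72 m.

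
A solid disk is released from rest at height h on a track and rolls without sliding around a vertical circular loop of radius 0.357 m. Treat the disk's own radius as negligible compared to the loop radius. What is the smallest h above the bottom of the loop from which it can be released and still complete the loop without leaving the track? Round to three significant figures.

With I = (1/2)MR², the ratio k = I/(MR²) is 0.5.
At the top, contact is just lost when gravity alone supplies the centripetal force: Mg = Mv_top²/r, i.e. v_top² = gr.
With ω = v/R, the kinetic energy at speed v is ½(1+k)Mv² = (3/4)Mv².
Energy conservation from release (height h) to the top (height 2r): Mgh = Mg(2r) + (3/4)M·gr.
Thus h_min = 2r + (1+k)r/2 = r(2 + 1.5/2) = 0.357 × 2.75 ≈ 0.982 m.

h_min ≈ 0.982 m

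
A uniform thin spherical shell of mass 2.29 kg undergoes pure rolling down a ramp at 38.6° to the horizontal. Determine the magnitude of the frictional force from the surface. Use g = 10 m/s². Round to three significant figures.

Here I = (2/3)MR², so the shape factor k = I/(MR²) = 2/3.
Along the incline Mg sinθ − f = Ma, and torque about the center fR = Iα = kMR²(a/R) gives f = kMa.
Combining, a = g sinθ/(1+k) and f = kMa = kMg sinθ/(1+k).
f = (2/3) × 2.29 × 10 × sin38.6° / 1.667 ≈ 5.71 N.

f ≈ 5.71 N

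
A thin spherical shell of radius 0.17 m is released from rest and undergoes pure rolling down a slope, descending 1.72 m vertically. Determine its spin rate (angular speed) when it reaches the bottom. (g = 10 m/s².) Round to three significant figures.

With I = (2/3)MR², the ratio k = I/(MR²) is 2/3.
Rolling without slipping gives ω = v/R, so the total kinetic energy is ½Mv² + ½Iω² = ½(1+k)Mv² = (5/6)Mv².
Energy conservation Mgh = ½(1+k)Mv² gives v = √(2gh/(1+k)) = √(2 × 10 × 1.72 / 1.667) = 4.543 m/s.
Then ω = v/R = 4.543 / 0.17 ≈ 26.7 rad/s.

ω ≈ 26.7 rad/s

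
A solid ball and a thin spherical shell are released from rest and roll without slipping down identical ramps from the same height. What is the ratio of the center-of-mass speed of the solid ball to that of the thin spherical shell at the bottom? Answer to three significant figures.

v_ratio ≈ 1.09

Each satisfies Mgh = ½(1+k)Mv² with k = I/(MR²), so v ∝ 1/√(1+k).
For the solid ball k = 0.4; for the thin spherical shell k = 2/3.
v₁/v₂ = √((1+k₂)/(1+k₁)) = √(1.667/1.4) ≈ 1.09.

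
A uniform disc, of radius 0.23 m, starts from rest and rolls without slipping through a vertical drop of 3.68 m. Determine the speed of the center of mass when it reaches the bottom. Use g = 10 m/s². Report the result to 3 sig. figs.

With I = (1/2)MR², the ratio k = I/(MR²) is 0.5.
Rolling without slipping gives ω = v/R, so the total kinetic energy is ½Mv² + ½Iω² = ½(1+k)Mv² = (3/4)Mv².
Setting Mgh = (3/4)Mv² gives v = √(2gh/(1+k)) = √(2·10·3.68/1.5) ≈ 7.00 m/s.

v ≈ 7.00 m/s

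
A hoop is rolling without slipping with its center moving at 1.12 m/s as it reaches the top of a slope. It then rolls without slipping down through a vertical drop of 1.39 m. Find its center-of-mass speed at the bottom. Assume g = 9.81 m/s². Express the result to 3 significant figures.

Here I = MR², so the shape factor k = I/(MR²) = 1.
Pure rolling means v = ωR; then KE = ½Mv² + ½I(v/R)² = ½(1+k)Mv² = Mv².
Energy conservation: Mv₀² + Mgh = Mv², so v² = v₀² + 2gh/(1+k).
v = √(1.12² + 2×9.81×1.39/2) = √14.89 ≈ 3.86 m/s.

v ≈ 3.86 m/s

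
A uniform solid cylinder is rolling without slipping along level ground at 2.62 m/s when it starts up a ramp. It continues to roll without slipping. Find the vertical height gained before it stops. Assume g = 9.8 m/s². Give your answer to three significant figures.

h ≈ 0.525 m

The moment of inertia is (1/2)MR², giving k ≡ I/(MR²) = 0.5.
Rolling without slipping gives ω = v/R, so the total kinetic energy is ½Mv² + ½Iω² = ½(1+k)Mv² = (3/4)Mv².
All of this converts to potential energy at the highest point: (3/4)Mv₀² = Mgh.
Thus h = (1+k)v₀²/(2g) = 1.5 × 2.62² / (2 × 9.8) ≈ 0.525 m.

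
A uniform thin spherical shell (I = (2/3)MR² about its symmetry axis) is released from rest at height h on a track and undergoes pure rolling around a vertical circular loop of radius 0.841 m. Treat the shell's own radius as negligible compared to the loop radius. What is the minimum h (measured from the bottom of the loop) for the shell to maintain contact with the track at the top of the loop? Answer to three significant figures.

h_min ≈ 2.38 m

The moment of inertia is (2/3)MR², giving k ≡ I/(MR²) = 2/3.
At the top, contact is just lost when gravity alone supplies the centripetal force: Mg = Mv_top²/r, i.e. v_top² = gr.
With ω = v/R, the kinetic energy at speed v is ½(1+k)Mv² = (5/6)Mv².
Energy conservation from release (height h) to the top (height 2r): Mgh = Mg(2r) + (5/6)M·gr.
Thus h_min = 2r + (1+k)r/2 = r(2 + 1.667/2) = 0.841 × 2.833 ≈ 2.38 m.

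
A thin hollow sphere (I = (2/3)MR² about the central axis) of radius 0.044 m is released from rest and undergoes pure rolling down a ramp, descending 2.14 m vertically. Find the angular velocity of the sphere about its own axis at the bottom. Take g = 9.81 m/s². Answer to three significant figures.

ω ≈ 114 rad/s

For this body I = (2/3)MR², i.e. k = I/(MR²) = 2/3.
Rolling without slipping gives ω = v/R, so the total kinetic energy is ½Mv² + ½Iω² = ½(1+k)Mv² = (5/6)Mv².
Energy conservation Mgh = ½(1+k)Mv² gives v = √(2gh/(1+k)) = √(2 × 9.81 × 2.14 / 1.667) = 5.019 m/s.
The angular speed follows from ω = v/R = 5.019/0.044 ≈ 114 rad/s.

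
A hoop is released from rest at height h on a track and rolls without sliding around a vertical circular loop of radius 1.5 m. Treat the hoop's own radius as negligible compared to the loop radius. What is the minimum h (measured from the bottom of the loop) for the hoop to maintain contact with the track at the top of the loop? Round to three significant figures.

h_min ≈ 4.50 m

For this body I = MR², i.e. k = I/(MR²) = 1.
At the top, contact is just lost when gravity alone supplies the centripetal force: Mg = Mv_top²/r, i.e. v_top² = gr.
With ω = v/R, the kinetic energy at speed v is ½(1+k)Mv² = Mv².
Energy conservation from release (height h) to the top (height 2r): Mgh = Mg(2r) + M·gr.
Thus h_min = 2r + (1+k)r/2 = r(2 + 2/2) = 1.5 × 3 ≈ 4.50 m.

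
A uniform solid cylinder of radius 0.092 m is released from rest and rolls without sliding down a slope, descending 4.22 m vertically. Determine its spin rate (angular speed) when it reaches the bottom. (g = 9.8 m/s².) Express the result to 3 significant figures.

For this body I = (1/2)MR², i.e. k = I/(MR²) = 0.5.
Rolling without slipping gives ω = v/R, so the total kinetic energy is ½Mv² + ½Iω² = ½(1+k)Mv² = (3/4)Mv².
Energy conservation Mgh = ½(1+k)Mv² gives v = √(2gh/(1+k)) = √(2 × 9.8 × 4.22 / 1.5) = 7.426 m/s.
The angular speed follows from ω = v/R = 7.426/0.092 ≈ 80.7 rad/s.

ω ≈ 80.7 rad/s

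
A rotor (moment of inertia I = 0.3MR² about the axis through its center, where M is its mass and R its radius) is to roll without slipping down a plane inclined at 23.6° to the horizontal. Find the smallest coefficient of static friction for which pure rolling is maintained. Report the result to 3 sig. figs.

μ_min ≈ 0.101

The moment of inertia is 0.3MR², giving k ≡ I/(MR²) = 0.3.
Translational: Mg sinθ − f = Ma. Rotational about the CM: fR = Iα = kMRa, so f = kMa.
These give a = g sinθ/(1+k) and the required friction f = kMg sinθ/(1+k).
With N = Mg cosθ, the no-slip condition f ≤ μN gives μ_min = f/N = k tanθ/(1+k).
μ_min = 0.3 × tan23.6° / 1.3 ≈ 0.101.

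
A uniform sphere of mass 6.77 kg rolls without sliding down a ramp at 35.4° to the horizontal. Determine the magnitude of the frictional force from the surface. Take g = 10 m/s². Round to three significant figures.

The moment of inertia is (2/5)MR², giving k ≡ I/(MR²) = 0.4.
Translational: Mg sinθ − f = Ma. Rotational about the CM: fR = Iα = kMRa, so f = kMa.
Combining, a = g sinθ/(1+k) and f = kMa = kMg sinθ/(1+k).
f = 0.4 × 6.77 × 10 × sin35.4° / 1.4 ≈ 11.2 N.

f ≈ 11.2 N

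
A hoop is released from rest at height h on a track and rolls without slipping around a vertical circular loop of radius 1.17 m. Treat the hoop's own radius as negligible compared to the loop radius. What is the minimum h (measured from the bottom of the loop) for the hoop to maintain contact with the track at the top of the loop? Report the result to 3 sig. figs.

h_min ≈ 3.51 m

The moment of inertia is MR², giving k ≡ I/(MR²) = 1.
At the top, contact is just lost when gravity alone supplies the centripetal force: Mg = Mv_top²/r, i.e. v_top² = gr.
With ω = v/R, the kinetic energy at speed v is ½(1+k)Mv² = Mv².
Energy conservation from release (height h) to the top (height 2r): Mgh = Mg(2r) + M·gr.
Thus h_min = 2r + (1+k)r/2 = r(2 + 2/2) = 1.17 × 3 ≈ 3.51 m.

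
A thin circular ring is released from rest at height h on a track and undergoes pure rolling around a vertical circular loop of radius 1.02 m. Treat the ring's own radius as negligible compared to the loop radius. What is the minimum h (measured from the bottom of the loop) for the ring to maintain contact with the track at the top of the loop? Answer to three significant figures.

h_min ≈ 3.06 m

With I = MR², the ratio k = I/(MR²) is 1.
At the top of the loop, the minimum-contact condition is Mg = Mv_top²/r, so v_top² = gr.
With ω = v/R, the kinetic energy at speed v is ½(1+k)Mv² = Mv².
Energy conservation from release (height h) to the top (height 2r): Mgh = Mg(2r) + M·gr.
Thus h_min = 2r + (1+k)r/2 = r(2 + 2/2) = 1.02 × 3 ≈ 3.06 m.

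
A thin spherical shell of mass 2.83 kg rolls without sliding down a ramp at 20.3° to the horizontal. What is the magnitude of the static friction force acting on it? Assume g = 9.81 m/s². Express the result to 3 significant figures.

f ≈ 3.85 N

With I = (2/3)MR², the ratio k = I/(MR²) is 2/3.
Newton's second law down the slope: Mg sinθ − f = Ma. The torque equation fR = Iα (with α = a/R) gives f = kMa.
Combining, a = g sinθ/(1+k) and f = kMa = kMg sinθ/(1+k).
f = (2/3) × 2.83 × 9.81 × sin20.3° / 1.667 ≈ 3.85 N.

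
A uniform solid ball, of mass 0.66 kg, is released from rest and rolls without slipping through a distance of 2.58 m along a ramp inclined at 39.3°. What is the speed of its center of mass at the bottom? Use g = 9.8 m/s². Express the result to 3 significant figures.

v ≈ 4.78 m/s

For this body I = (2/5)MR², i.e. k = I/(MR²) = 0.4.
Rolling without slipping gives ω = v/R, so the total kinetic energy is ½Mv² + ½Iω² = ½(1+k)Mv² = (7/10)Mv².
The vertical drop is h = L sinθ = 2.58 × sin39.3° = 1.634 m.
Setting Mgh = (7/10)Mv² gives v = √(2gh/(1+k)) = √(2·9.8·1.634/1.4) ≈ 4.78 m/s.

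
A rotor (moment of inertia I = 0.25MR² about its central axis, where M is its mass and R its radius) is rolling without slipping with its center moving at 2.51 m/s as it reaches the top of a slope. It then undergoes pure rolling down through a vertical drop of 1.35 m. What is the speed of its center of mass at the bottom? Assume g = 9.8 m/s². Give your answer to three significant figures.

With I = 0.25MR², the ratio k = I/(MR²) is 0.25.
Since it rolls without slipping, ω = v/R and KE = ½Mv² + ½Iω² = ½(1+k)Mv² = (5/8)Mv².
Conserving energy between top and bottom: (5/8)Mv² = (5/8)Mv₀² + Mgh, hence v² = v₀² + 2gh/(1+k).
v = √(2.51² + 2×9.8×1.35/1.25) = √27.47 ≈ 5.24 m/s.

v ≈ 5.24 m/s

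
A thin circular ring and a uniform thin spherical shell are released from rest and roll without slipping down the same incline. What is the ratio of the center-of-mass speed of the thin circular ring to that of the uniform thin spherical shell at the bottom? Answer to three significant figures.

v_ratio ≈ 0.913

Each satisfies Mgh = ½(1+k)Mv² with k = I/(MR²), so v ∝ 1/√(1+k).
For the thin circular ring k = 1; for the uniform thin spherical shell k = 2/3.
v₁/v₂ = √((1+k₂)/(1+k₁)) = √(1.667/2) ≈ 0.913.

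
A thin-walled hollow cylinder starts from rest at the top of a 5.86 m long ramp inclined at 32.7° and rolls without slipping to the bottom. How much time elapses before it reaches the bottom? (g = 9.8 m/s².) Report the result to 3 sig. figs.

t ≈ 2.10 s

For this body I = MR², i.e. k = I/(MR²) = 1.
Translational: Mg sinθ − f = Ma. Rotational about the CM: fR = Iα = kMRa, so f = kMa.
Hence a = g sinθ/(1+k) = 9.8×sin32.7°/2 = 2.647 m/s².
With constant a from rest, t = √(2L/a) = √(2·5.86/2.647) ≈ 2.10 s.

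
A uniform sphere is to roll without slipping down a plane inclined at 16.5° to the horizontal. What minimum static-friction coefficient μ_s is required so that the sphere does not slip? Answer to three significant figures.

Here I = (2/5)MR², so the shape factor k = I/(MR²) = 0.4.
Along the incline Mg sinθ − f = Ma, and torque about the center fR = Iα = kMR²(a/R) gives f = kMa.
These give a = g sinθ/(1+k) and the required friction f = kMg sinθ/(1+k).
With N = Mg cosθ, the no-slip condition f ≤ μN gives μ_min = f/N = k tanθ/(1+k).
μ_min = 0.4 × tan16.5° / 1.4 ≈ 0.0846.

μ_min ≈ 0.0846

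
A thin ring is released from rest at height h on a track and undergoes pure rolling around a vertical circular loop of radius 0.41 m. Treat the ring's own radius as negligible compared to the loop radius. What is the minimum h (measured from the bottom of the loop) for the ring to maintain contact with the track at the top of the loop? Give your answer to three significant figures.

For this body I = MR², i.e. k = I/(MR²) = 1.
At the top of the loop, the minimum-contact condition is Mg = Mv_top²/r, so v_top² = gr.
With ω = v/R, the kinetic energy at speed v is ½(1+k)Mv² = Mv².
Energy conservation from release (height h) to the top (height 2r): Mgh = Mg(2r) + M·gr.
Thus h_min = 2r + (1+k)r/2 = r(2 + 2/2) = 0.41 × 3 ≈ 1.23 m.

h_min ≈ 1.23 m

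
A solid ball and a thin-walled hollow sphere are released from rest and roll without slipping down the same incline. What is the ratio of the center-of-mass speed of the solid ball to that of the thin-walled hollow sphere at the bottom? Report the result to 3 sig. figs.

v_ratio ≈ 1.09

Each satisfies Mgh = ½(1+k)Mv² with k = I/(MR²), so v ∝ 1/√(1+k).
For the solid ball k = 0.4; for the thin-walled hollow sphere k = 2/3.
v₁/v₂ = √((1+k₂)/(1+k₁)) = √(1.667/1.4) ≈ 1.09.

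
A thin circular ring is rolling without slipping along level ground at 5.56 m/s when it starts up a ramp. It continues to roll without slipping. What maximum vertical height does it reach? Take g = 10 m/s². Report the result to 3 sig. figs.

With I = MR², the ratio k = I/(MR²) is 1.
The rolling condition ω = v/R makes the rotational term ½I(v/R)² = ½kMv², so KE_total = ½(1+k)Mv² = Mv².
All of this converts to potential energy at the highest point: Mv₀² = Mgh.
Thus h = (1+k)v₀²/(2g) = 2 × 5.56² / (2 × 10) ≈ 3.09 m.

h ≈ 3.09 m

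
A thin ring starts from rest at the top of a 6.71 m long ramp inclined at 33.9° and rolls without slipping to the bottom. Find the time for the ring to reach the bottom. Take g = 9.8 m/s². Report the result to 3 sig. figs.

With I = MR², the ratio k = I/(MR²) is 1.
Along the incline Mg sinθ − f = Ma, and torque about the center fR = Iα = kMR²(a/R) gives f = kMa.
Hence a = g sinθ/(1+k) = 9.8×sin33.9°/2 = 2.733 m/s².
Starting from rest, L = ½at², so t = √(2L/a) = √(2×6.71/2.733) ≈ 2.22 s.

t ≈ 2.22 s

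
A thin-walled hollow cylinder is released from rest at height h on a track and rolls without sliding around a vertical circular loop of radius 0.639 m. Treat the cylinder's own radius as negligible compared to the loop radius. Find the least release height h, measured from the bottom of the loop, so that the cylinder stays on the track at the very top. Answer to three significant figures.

h_min ≈ 1.92 m

With I = MR², the ratio k = I/(MR²) is 1.
At the top, contact is just lost when gravity alone supplies the centripetal force: Mg = Mv_top²/r, i.e. v_top² = gr.
With ω = v/R, the kinetic energy at speed v is ½(1+k)Mv² = Mv².
Energy conservation from release (height h) to the top (height 2r): Mgh = Mg(2r) + M·gr.
Thus h_min = 2r + (1+k)r/2 = r(2 + 2/2) = 0.639 × 3 ≈ 1.92 m.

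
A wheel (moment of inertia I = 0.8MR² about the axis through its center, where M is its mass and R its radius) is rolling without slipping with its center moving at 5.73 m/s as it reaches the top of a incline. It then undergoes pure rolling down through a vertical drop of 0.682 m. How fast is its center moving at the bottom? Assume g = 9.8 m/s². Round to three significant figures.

With I = 0.8MR², the ratio k = I/(MR²) is 0.8.
The rolling condition ω = v/R makes the rotational term ½I(v/R)² = ½kMv², so KE_total = ½(1+k)Mv² = (9/10)Mv².
Conserving energy between top and bottom: (9/10)Mv² = (9/10)Mv₀² + Mgh, hence v² = v₀² + 2gh/(1+k).
v = √(5.73² + 2×9.8×0.682/1.8) = √40.26 ≈ 6.35 m/s.

v ≈ 6.35 m/s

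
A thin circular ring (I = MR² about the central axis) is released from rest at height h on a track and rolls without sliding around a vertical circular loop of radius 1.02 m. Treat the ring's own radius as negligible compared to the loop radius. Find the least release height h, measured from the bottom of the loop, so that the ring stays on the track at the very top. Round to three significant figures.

h_min ≈ 3.06 m

For this body I = MR², i.e. k = I/(MR²) = 1.
At the top, contact is just lost when gravity alone supplies the centripetal force: Mg = Mv_top²/r, i.e. v_top² = gr.
With ω = v/R, the kinetic energy at speed v is ½(1+k)Mv² = Mv².
Energy conservation from release (height h) to the top (height 2r): Mgh = Mg(2r) + M·gr.
Thus h_min = 2r + (1+k)r/2 = r(2 + 2/2) = 1.02 × 3 ≈ 3.06 m.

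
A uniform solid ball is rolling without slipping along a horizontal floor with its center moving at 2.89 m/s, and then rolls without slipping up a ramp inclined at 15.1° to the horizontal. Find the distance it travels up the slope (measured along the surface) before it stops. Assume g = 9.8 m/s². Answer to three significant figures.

d ≈ 2.29 m

With I = (2/5)MR², the ratio k = I/(MR²) is 0.4.
Pure rolling means v = ωR; then KE = ½Mv² + ½I(v/R)² = ½(1+k)Mv² = (7/10)Mv².
Setting this equal to Mgh gives the vertical rise h = (1+k)v₀²/(2g) = 1.4×2.89²/(2×9.8) = 0.5966 m.
The distance along the slope is d = h/sinθ = 0.5966/sin15.1° ≈ 2.29 m.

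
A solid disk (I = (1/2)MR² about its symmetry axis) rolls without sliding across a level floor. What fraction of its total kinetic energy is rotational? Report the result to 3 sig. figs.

With I = (1/2)MR², the ratio k = I/(MR²) is 0.5.
With ω = v/R, KE_trans = ½Mv² and KE_rot = ½Iω² = ½kMv², so KE_total = ½(1+k)Mv².
The rotational fraction is therefore k/(1+k) = 0.5/1.5 ≈ 0.333.

fraction ≈ 0.333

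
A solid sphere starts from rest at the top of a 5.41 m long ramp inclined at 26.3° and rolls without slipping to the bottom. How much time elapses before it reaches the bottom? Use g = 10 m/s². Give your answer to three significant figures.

Here I = (2/5)MR², so the shape factor k = I/(MR²) = 0.4.
Newton's second law down the slope: Mg sinθ − f = Ma. The torque equation fR = Iα (with α = a/R) gives f = kMa.
Hence a = g sinθ/(1+k) = 10×sin26.3°/1.4 = 3.165 m/s².
Starting from rest, L = ½at², so t = √(2L/a) = √(2×5.41/3.165) ≈ 1.85 s.

t ≈ 1.85 s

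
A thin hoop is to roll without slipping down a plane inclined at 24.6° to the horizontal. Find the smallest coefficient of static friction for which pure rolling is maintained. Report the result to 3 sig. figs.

μ_min ≈ 0.229

The moment of inertia is MR², giving k ≡ I/(MR²) = 1.
Newton's second law down the slope: Mg sinθ − f = Ma. The torque equation fR = Iα (with α = a/R) gives f = kMa.
These give a = g sinθ/(1+k) and the required friction f = kMg sinθ/(1+k).
With N = Mg cosθ, the no-slip condition f ≤ μN gives μ_min = f/N = k tanθ/(1+k).
μ_min = 1 × tan24.6° / 2 ≈ 0.229.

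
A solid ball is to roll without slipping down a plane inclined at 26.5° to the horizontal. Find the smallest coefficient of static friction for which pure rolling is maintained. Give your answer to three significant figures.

μ_min ≈ 0.142

Here I = (2/5)MR², so the shape factor k = I/(MR²) = 0.4.
Along the incline Mg sinθ − f = Ma, and torque about the center fR = Iα = kMR²(a/R) gives f = kMa.
These give a = g sinθ/(1+k) and the required friction f = kMg sinθ/(1+k).
With N = Mg cosθ, the no-slip condition f ≤ μN gives μ_min = f/N = k tanθ/(1+k).
μ_min = 0.4 × tan26.5° / 1.4 ≈ 0.142.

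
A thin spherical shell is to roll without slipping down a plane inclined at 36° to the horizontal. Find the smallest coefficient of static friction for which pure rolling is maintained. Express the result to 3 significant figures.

With I = (2/3)MR², the ratio k = I/(MR²) is 2/3.
Translational: Mg sinθ − f = Ma. Rotational about the CM: fR = Iα = kMRa, so f = kMa.
These give a = g sinθ/(1+k) and the required friction f = kMg sinθ/(1+k).
The normal force is N = Mg cosθ, so μ_min = f/N = k tanθ/(1+k).
μ_min = (2/3) × tan36° / 1.667 ≈ 0.291.

μ_min ≈ 0.291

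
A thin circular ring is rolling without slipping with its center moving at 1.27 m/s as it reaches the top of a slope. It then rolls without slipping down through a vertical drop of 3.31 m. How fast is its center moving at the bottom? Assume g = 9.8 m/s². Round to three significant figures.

v ≈ 5.84 m/s

For this body I = MR², i.e. k = I/(MR²) = 1.
Rolling without slipping gives ω = v/R, so the total kinetic energy is ½Mv² + ½Iω² = ½(1+k)Mv² = Mv².
Energy conservation: Mv₀² + Mgh = Mv², so v² = v₀² + 2gh/(1+k).
v = √(1.27² + 2×9.8×3.31/2) = √34.05 ≈ 5.84 m/s.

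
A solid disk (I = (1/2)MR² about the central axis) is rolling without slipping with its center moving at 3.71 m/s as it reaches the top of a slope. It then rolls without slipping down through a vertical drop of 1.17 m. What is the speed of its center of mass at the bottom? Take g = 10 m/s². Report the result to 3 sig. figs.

v ≈ 5.42 m/s

With I = (1/2)MR², the ratio k = I/(MR²) is 0.5.
The rolling condition ω = v/R makes the rotational term ½I(v/R)² = ½kMv², so KE_total = ½(1+k)Mv² = (3/4)Mv².
Energy conservation: (3/4)Mv₀² + Mgh = (3/4)Mv², so v² = v₀² + 2gh/(1+k).
v = √(3.71² + 2×10×1.17/1.5) = √29.36 ≈ 5.42 m/s.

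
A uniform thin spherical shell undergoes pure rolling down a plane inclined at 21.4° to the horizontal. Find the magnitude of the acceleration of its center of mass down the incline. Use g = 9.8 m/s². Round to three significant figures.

For this body I = (2/3)MR², i.e. k = I/(MR²) = 2/3.
Along the incline Mg sinθ − f = Ma, and torque about the center fR = Iα = kMR²(a/R) gives f = kMa.
Eliminating f: Mg sinθ = (1+k)Ma, so a = g sinθ/(1+k) = 9.8 × sin21.4° / 1.667 ≈ 2.15 m/s².

a ≈ 2.15 m/s²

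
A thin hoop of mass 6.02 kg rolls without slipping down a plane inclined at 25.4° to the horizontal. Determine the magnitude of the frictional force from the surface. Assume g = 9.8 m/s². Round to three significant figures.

f ≈ 12.7 N

Here I = MR², so the shape factor k = I/(MR²) = 1.
Along the incline Mg sinθ − f = Ma, and torque about the center fR = Iα = kMR²(a/R) gives f = kMa.
Combining, a = g sinθ/(1+k) and f = kMa = kMg sinθ/(1+k).
f = 1 × 6.02 × 9.8 × sin25.4° / 2 ≈ 12.7 N.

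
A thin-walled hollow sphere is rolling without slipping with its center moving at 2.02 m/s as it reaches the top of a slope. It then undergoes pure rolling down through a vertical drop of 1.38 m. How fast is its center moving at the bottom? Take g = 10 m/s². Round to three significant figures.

v ≈ 4.54 m/s

The moment of inertia is (2/3)MR², giving k ≡ I/(MR²) = 2/3.
Rolling without slipping gives ω = v/R, so the total kinetic energy is ½Mv² + ½Iω² = ½(1+k)Mv² = (5/6)Mv².
Energy conservation: (5/6)Mv₀² + Mgh = (5/6)Mv², so v² = v₀² + 2gh/(1+k).
v = √(2.02² + 2×10×1.38/1.667) = √20.64 ≈ 4.54 m/s.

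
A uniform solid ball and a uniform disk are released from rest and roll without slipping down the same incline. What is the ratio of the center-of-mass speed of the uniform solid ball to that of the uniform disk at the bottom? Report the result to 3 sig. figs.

Each satisfies Mgh = ½(1+k)Mv² with k = I/(MR²), so v ∝ 1/√(1+k).
For the uniform solid ball k = 0.4; for the uniform disk k = 0.5.
v₁/v₂ = √((1+k₂)/(1+k₁)) = √(1.5/1.4) ≈ 1.04.

v_ratio ≈ 1.04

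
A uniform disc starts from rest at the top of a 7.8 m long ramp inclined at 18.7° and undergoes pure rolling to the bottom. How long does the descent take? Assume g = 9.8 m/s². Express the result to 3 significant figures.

t ≈ 2.73 s

With I = (1/2)MR², the ratio k = I/(MR²) is 0.5.
Newton's second law down the slope: Mg sinθ − f = Ma. The torque equation fR = Iα (with α = a/R) gives f = kMa.
Hence a = g sinθ/(1+k) = 9.8×sin18.7°/1.5 = 2.095 m/s².
Starting from rest, L = ½at², so t = √(2L/a) = √(2×7.8/2.095) ≈ 2.73 s.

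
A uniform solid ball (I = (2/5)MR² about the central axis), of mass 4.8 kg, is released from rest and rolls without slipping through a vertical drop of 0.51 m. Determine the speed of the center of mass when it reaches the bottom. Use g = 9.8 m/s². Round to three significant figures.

v ≈ 2.67 m/s

The moment of inertia is (2/5)MR², giving k ≡ I/(MR²) = 0.4.
Since it rolls without slipping, ω = v/R and KE = ½Mv² + ½Iω² = ½(1+k)Mv² = (7/10)Mv².
Energy conservation: Mgh = (7/10)Mv², so v = √(2gh/(1+k)) = √(2 × 9.8 × 0.51 / 1.4) ≈ 2.67 m/s.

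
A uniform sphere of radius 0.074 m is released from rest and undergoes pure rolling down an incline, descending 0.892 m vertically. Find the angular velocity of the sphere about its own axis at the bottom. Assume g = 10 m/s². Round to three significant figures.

With I = (2/5)MR², the ratio k = I/(MR²) is 0.4.
Since it rolls without slipping, ω = v/R and KE = ½Mv² + ½Iω² = ½(1+k)Mv² = (7/10)Mv².
Energy conservation Mgh = ½(1+k)Mv² gives v = √(2gh/(1+k)) = √(2 × 10 × 0.892 / 1.4) = 3.57 m/s.
The angular speed follows from ω = v/R = 3.57/0.074 ≈ 48.2 rad/s.

ω ≈ 48.2 rad/s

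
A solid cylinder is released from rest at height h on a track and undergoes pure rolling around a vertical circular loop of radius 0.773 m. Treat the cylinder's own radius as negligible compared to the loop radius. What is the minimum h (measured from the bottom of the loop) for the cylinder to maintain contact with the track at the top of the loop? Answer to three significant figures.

h_min ≈ 2.13 m

With I = (1/2)MR², the ratio k = I/(MR²) is 0.5.
At the top, contact is just lost when gravity alone supplies the centripetal force: Mg = Mv_top²/r, i.e. v_top² = gr.
With ω = v/R, the kinetic energy at speed v is ½(1+k)Mv² = (3/4)Mv².
Energy conservation from release (height h) to the top (height 2r): Mgh = Mg(2r) + (3/4)M·gr.
Thus h_min = 2r + (1+k)r/2 = r(2 + 1.5/2) = 0.773 × 2.75 ≈ 2.13 m.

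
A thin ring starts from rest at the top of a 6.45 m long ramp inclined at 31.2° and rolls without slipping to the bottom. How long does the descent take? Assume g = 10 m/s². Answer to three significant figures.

t ≈ 2.23 s

Here I = MR², so the shape factor k = I/(MR²) = 1.
Translational: Mg sinθ − f = Ma. Rotational about the CM: fR = Iα = kMRa, so f = kMa.
Hence a = g sinθ/(1+k) = 10×sin31.2°/2 = 2.59 m/s².
With constant a from rest, t = √(2L/a) = √(2·6.45/2.59) ≈ 2.23 s.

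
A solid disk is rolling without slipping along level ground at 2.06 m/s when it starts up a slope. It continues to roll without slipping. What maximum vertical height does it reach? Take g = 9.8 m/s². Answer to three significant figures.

With I = (1/2)MR², the ratio k = I/(MR²) is 0.5.
Pure rolling means v = ωR; then KE = ½Mv² + ½I(v/R)² = ½(1+k)Mv² = (3/4)Mv².
All of this converts to potential energy at the highest point: (3/4)Mv₀² = Mgh.
Thus h = (1+k)v₀²/(2g) = 1.5 × 2.06² / (2 × 9.8) ≈ 0.325 m.

h ≈ 0.325 m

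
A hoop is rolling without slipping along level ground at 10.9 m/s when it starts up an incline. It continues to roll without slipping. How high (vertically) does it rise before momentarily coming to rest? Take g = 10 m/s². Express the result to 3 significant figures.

h ≈ 11.9 m

The moment of inertia is MR², giving k ≡ I/(MR²) = 1.
The rolling condition ω = v/R makes the rotational term ½I(v/R)² = ½kMv², so KE_total = ½(1+k)Mv² = Mv².
At the top the kinetic energy is zero, so Mv₀² = Mgh.
Thus h = (1+k)v₀²/(2g) = 2 × 10.9² / (2 × 10) ≈ 11.9 m.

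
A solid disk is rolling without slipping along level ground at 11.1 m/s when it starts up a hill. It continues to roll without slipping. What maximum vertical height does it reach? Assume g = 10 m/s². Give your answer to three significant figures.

h ≈ 9.24 m

With I = (1/2)MR², the ratio k = I/(MR²) is 0.5.
Pure rolling means v = ωR; then KE = ½Mv² + ½I(v/R)² = ½(1+k)Mv² = (3/4)Mv².
All of this converts to potential energy at the highest point: (3/4)Mv₀² = Mgh.
Thus h = (1+k)v₀²/(2g) = 1.5 × 11.1² / (2 × 10) ≈ 9.24 m.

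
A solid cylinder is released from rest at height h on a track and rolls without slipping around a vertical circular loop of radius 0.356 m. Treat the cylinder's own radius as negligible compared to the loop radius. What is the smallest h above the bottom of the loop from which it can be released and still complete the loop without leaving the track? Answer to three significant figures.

For this body I = (1/2)MR², i.e. k = I/(MR²) = 0.5.
At the top of the loop, the minimum-contact condition is Mg = Mv_top²/r, so v_top² = gr.
With ω = v/R, the kinetic energy at speed v is ½(1+k)Mv² = (3/4)Mv².
Energy conservation from release (height h) to the top (height 2r): Mgh = Mg(2r) + (3/4)M·gr.
Thus h_min = 2r + (1+k)r/2 = r(2 + 1.5/2) = 0.356 × 2.75 ≈ 0.979 m.

h_min ≈ 0.979 m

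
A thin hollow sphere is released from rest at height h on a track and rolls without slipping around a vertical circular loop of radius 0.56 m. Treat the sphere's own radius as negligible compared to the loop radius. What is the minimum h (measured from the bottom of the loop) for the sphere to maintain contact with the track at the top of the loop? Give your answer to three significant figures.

The moment of inertia is (2/3)MR², giving k ≡ I/(MR²) = 2/3.
At the top of the loop, the minimum-contact condition is Mg = Mv_top²/r, so v_top² = gr.
With ω = v/R, the kinetic energy at speed v is ½(1+k)Mv² = (5/6)Mv².
Energy conservation from release (height h) to the top (height 2r): Mgh = Mg(2r) + (5/6)M·gr.
Thus h_min = 2r + (1+k)r/2 = r(2 + 1.667/2) = 0.56 × 2.833 ≈ 1.59 m.

h_min ≈ 1.59 m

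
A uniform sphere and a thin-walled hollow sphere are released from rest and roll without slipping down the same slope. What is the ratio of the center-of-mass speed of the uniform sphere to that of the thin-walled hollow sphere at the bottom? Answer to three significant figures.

v_ratio ≈ 1.09

Each satisfies Mgh = ½(1+k)Mv² with k = I/(MR²), so v ∝ 1/√(1+k).
For the uniform sphere k = 0.4; for the thin-walled hollow sphere k = 2/3.
v₁/v₂ = √((1+k₂)/(1+k₁)) = √(1.667/1.4) ≈ 1.09.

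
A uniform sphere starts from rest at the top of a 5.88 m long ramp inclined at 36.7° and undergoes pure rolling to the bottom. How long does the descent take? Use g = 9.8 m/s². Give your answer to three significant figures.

t ≈ 1.68 s

Here I = (2/5)MR², so the shape factor k = I/(MR²) = 0.4.
Newton's second law down the slope: Mg sinθ − f = Ma. The torque equation fR = Iα (with α = a/R) gives f = kMa.
Hence a = g sinθ/(1+k) = 9.8×sin36.7°/1.4 = 4.183 m/s².
Starting from rest, L = ½at², so t = √(2L/a) = √(2×5.88/4.183) ≈ 1.68 s.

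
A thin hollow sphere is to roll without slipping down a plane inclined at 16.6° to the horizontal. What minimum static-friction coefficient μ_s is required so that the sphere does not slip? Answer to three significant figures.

μ_min ≈ 0.119

For this body I = (2/3)MR², i.e. k = I/(MR²) = 2/3.
Newton's second law down the slope: Mg sinθ − f = Ma. The torque equation fR = Iα (with α = a/R) gives f = kMa.
These give a = g sinθ/(1+k) and the required friction f = kMg sinθ/(1+k).
With N = Mg cosθ, the no-slip condition f ≤ μN gives μ_min = f/N = k tanθ/(1+k).
μ_min = (2/3) × tan16.6° / 1.667 ≈ 0.119.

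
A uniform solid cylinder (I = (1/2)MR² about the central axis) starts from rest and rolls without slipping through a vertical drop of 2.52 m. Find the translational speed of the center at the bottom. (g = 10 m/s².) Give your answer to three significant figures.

v ≈ 5.80 m/s

For this body I = (1/2)MR², i.e. k = I/(MR²) = 0.5.
The rolling condition ω = v/R makes the rotational term ½I(v/R)² = ½kMv², so KE_total = ½(1+k)Mv² = (3/4)Mv².
Setting Mgh = (3/4)Mv² gives v = √(2gh/(1+k)) = √(2·10·2.52/1.5) ≈ 5.80 m/s.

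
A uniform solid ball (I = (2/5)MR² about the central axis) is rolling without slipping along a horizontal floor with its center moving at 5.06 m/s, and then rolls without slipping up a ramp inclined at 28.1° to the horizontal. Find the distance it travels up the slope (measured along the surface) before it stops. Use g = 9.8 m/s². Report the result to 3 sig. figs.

d ≈ 3.88 m

Here I = (2/5)MR², so the shape factor k = I/(MR²) = 0.4.
Since it rolls without slipping, ω = v/R and KE = ½Mv² + ½Iω² = ½(1+k)Mv² = (7/10)Mv².
Setting this equal to Mgh gives the vertical rise h = (1+k)v₀²/(2g) = 1.4×5.06²/(2×9.8) = 1.829 m.
The distance along the slope is d = h/sinθ = 1.829/sin28.1° ≈ 3.88 m.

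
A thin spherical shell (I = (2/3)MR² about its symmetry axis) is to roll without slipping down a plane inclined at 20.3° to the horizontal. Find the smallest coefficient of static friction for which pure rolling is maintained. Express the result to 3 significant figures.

With I = (2/3)MR², the ratio k = I/(MR²) is 2/3.
Along the incline Mg sinθ − f = Ma, and torque about the center fR = Iα = kMR²(a/R) gives f = kMa.
These give a = g sinθ/(1+k) and the required friction f = kMg sinθ/(1+k).
The normal force is N = Mg cosθ, so μ_min = f/N = k tanθ/(1+k).
μ_min = (2/3) × tan20.3° / 1.667 ≈ 0.148.

μ_min ≈ 0.148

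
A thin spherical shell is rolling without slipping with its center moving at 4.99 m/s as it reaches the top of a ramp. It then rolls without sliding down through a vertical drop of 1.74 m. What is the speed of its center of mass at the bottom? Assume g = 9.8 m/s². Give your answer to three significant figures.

The moment of inertia is (2/3)MR², giving k ≡ I/(MR²) = 2/3.
The rolling condition ω = v/R makes the rotational term ½I(v/R)² = ½kMv², so KE_total = ½(1+k)Mv² = (5/6)Mv².
Conserving energy between top and bottom: (5/6)Mv² = (5/6)Mv₀² + Mgh, hence v² = v₀² + 2gh/(1+k).
v = √(4.99² + 2×9.8×1.74/1.667) = √45.36 ≈ 6.74 m/s.

v ≈ 6.74 m/s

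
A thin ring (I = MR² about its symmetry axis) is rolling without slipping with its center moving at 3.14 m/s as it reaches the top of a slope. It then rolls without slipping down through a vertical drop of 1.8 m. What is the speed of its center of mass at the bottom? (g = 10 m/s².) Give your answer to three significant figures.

Here I = MR², so the shape factor k = I/(MR²) = 1.
The rolling condition ω = v/R makes the rotational term ½I(v/R)² = ½kMv², so KE_total = ½(1+k)Mv² = Mv².
Conserving energy between top and bottom: Mv² = Mv₀² + Mgh, hence v² = v₀² + 2gh/(1+k).
v = √(3.14² + 2×10×1.8/2) = √27.86 ≈ 5.28 m/s.

v ≈ 5.28 m/s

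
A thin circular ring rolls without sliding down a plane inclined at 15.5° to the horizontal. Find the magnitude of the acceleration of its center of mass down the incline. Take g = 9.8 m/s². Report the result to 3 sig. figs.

a ≈ 1.31 m/s²

Here I = MR², so the shape factor k = I/(MR²) = 1.
Along the incline Mg sinθ − f = Ma, and torque about the center fR = Iα = kMR²(a/R) gives f = kMa.
Eliminating f: Mg sinθ = (1+k)Ma, so a = g sinθ/(1+k) = 9.8 × sin15.5° / 2 ≈ 1.31 m/s².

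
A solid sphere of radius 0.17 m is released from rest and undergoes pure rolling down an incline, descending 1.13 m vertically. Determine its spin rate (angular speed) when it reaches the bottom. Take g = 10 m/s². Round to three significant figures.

ω ≈ 23.6 rad/s

The moment of inertia is (2/5)MR², giving k ≡ I/(MR²) = 0.4.
Rolling without slipping gives ω = v/R, so the total kinetic energy is ½Mv² + ½Iω² = ½(1+k)Mv² = (7/10)Mv².
Energy conservation Mgh = ½(1+k)Mv² gives v = √(2gh/(1+k)) = √(2 × 10 × 1.13 / 1.4) = 4.018 m/s.
The angular speed follows from ω = v/R = 4.018/0.17 ≈ 23.6 rad/s.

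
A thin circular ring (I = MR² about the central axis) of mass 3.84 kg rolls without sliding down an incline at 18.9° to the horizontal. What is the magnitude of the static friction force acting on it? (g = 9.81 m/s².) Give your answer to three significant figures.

For this body I = MR², i.e. k = I/(MR²) = 1.
Along the incline Mg sinθ − f = Ma, and torque about the center fR = Iα = kMR²(a/R) gives f = kMa.
Combining, a = g sinθ/(1+k) and f = kMa = kMg sinθ/(1+k).
f = 1 × 3.84 × 9.81 × sin18.9° / 2 ≈ 6.10 N.

f ≈ 6.10 N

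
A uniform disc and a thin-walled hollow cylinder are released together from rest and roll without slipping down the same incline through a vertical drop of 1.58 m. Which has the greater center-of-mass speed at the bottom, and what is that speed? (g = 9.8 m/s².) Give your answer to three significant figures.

the uniform disc, at v ≈ 4.54 m/s

For rolling without slipping, Mgh = ½(1+k)Mv² where k = I/(MR²), so v = √(2gh/(1+k)).
Uniform disc: k = 0.5, giving v = √(2×9.8×1.58/1.5) = 4.544 m/s.
Thin-walled hollow cylinder: k = 1, giving v = √(2×9.8×1.58/2) = 3.935 m/s.
The smaller k wins: the uniform disc, at ≈ 4.54 m/s.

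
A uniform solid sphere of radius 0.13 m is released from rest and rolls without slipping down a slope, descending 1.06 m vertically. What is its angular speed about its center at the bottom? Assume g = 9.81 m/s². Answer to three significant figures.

ω ≈ 29.6 rad/s

The moment of inertia is (2/5)MR², giving k ≡ I/(MR²) = 0.4.
Since it rolls without slipping, ω = v/R and KE = ½Mv² + ½Iω² = ½(1+k)Mv² = (7/10)Mv².
Energy conservation Mgh = ½(1+k)Mv² gives v = √(2gh/(1+k)) = √(2 × 9.81 × 1.06 / 1.4) = 3.854 m/s.
Then ω = v/R = 3.854 / 0.13 ≈ 29.6 rad/s.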